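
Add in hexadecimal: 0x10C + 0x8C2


Align and add column by column (LSB to MSB, each column mod 16 with carry):
  010C
+ 08C2
  ----
  col 0: C(12) + 2(2) + 0 (carry in) = 14 → E(14), carry out 0
  col 1: 0(0) + C(12) + 0 (carry in) = 12 → C(12), carry out 0
  col 2: 1(1) + 8(8) + 0 (carry in) = 9 → 9(9), carry out 0
  col 3: 0(0) + 0(0) + 0 (carry in) = 0 → 0(0), carry out 0
Reading digits MSB→LSB: 09CE
Strip leading zeros: 9CE
= 0x9CE


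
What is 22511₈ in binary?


Each octal digit → 3 binary bits:
  2 = 010
  2 = 010
  5 = 101
  1 = 001
  1 = 001
Concatenate: 010 010 101 001 001
= 010010101001001


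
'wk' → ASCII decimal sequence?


String: 'wk'  (2 characters)
Per-character ASCII lookup:
  'w': lowercase starts at 97: 'w' = 97 + 22 = 119
  'k': lowercase starts at 97: 'k' = 97 + 10 = 107
= 119 107


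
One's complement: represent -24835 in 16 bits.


Original: 0110000100000011
Invert all bits:
  bit 0: 0 → 1
  bit 1: 1 → 0
  bit 2: 1 → 0
  bit 3: 0 → 1
  bit 4: 0 → 1
  bit 5: 0 → 1
  bit 6: 0 → 1
  bit 7: 1 → 0
  bit 8: 0 → 1
  bit 9: 0 → 1
  bit 10: 0 → 1
  bit 11: 0 → 1
  bit 12: 0 → 1
  bit 13: 0 → 1
  bit 14: 1 → 0
  bit 15: 1 → 0
= 1001111011111100


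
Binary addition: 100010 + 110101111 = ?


Align and add column by column (LSB to MSB, carry propagating):
  0000100010
+ 0110101111
  ----------
  col 0: 0 + 1 + 0 (carry in) = 1 → bit 1, carry out 0
  col 1: 1 + 1 + 0 (carry in) = 2 → bit 0, carry out 1
  col 2: 0 + 1 + 1 (carry in) = 2 → bit 0, carry out 1
  col 3: 0 + 1 + 1 (carry in) = 2 → bit 0, carry out 1
  col 4: 0 + 0 + 1 (carry in) = 1 → bit 1, carry out 0
  col 5: 1 + 1 + 0 (carry in) = 2 → bit 0, carry out 1
  col 6: 0 + 0 + 1 (carry in) = 1 → bit 1, carry out 0
  col 7: 0 + 1 + 0 (carry in) = 1 → bit 1, carry out 0
  col 8: 0 + 1 + 0 (carry in) = 1 → bit 1, carry out 0
  col 9: 0 + 0 + 0 (carry in) = 0 → bit 0, carry out 0
Reading bits MSB→LSB: 0111010001
Strip leading zeros: 111010001
= 111010001


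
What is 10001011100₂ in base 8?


Group into 3-bit groups: 010001011100
  010 = 2
  001 = 1
  011 = 3
  100 = 4
= 0o2134


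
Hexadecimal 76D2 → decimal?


Positional values:
Position 0: 2 × 16^0 = 2 × 1 = 2
Position 1: D × 16^1 = 13 × 16 = 208
Position 2: 6 × 16^2 = 6 × 256 = 1536
Position 3: 7 × 16^3 = 7 × 4096 = 28672
Sum = 2 + 208 + 1536 + 28672
= 30418


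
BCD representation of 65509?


Each digit → 4-bit binary:
  6 → 0110
  5 → 0101
  5 → 0101
  0 → 0000
  9 → 1001
= 0110 0101 0101 0000 1001


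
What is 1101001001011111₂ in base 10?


Positional values:
Bit 0: 1 × 2^0 = 1
Bit 1: 1 × 2^1 = 2
Bit 2: 1 × 2^2 = 4
Bit 3: 1 × 2^3 = 8
Bit 4: 1 × 2^4 = 16
Bit 6: 1 × 2^6 = 64
Bit 9: 1 × 2^9 = 512
Bit 12: 1 × 2^12 = 4096
Bit 14: 1 × 2^14 = 16384
Bit 15: 1 × 2^15 = 32768
Sum = 1 + 2 + 4 + 8 + 16 + 64 + 512 + 4096 + 16384 + 32768
= 53855


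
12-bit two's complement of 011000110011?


Original: 011000110011
Step 1 - Invert all bits: 100111001100
Step 2 - Add 1: 100111001100 + 1
= 100111001101 (represents -1587)


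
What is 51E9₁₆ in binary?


Each hex digit → 4 binary bits:
  5 = 0101
  1 = 0001
  E = 1110
  9 = 1001
Concatenate: 0101 0001 1110 1001
= 0101000111101001


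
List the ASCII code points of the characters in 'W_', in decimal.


String: 'W_'  (2 characters)
Per-character ASCII lookup:
  'W': uppercase starts at 65: 'W' = 65 + 22 = 87
  '_': special character: '_' = 95
= 87 95


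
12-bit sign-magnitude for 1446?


Sign bit: 0 (positive)
Magnitude: 1446 = 10110100110
= 010110100110


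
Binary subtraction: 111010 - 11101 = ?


Align and subtract column by column (LSB to MSB, borrowing when needed):
  111010
- 011101
  ------
  col 0: (0 - 0 borrow-in) - 1 → borrow from next column: (0+2) - 1 = 1, borrow out 1
  col 1: (1 - 1 borrow-in) - 0 → 0 - 0 = 0, borrow out 0
  col 2: (0 - 0 borrow-in) - 1 → borrow from next column: (0+2) - 1 = 1, borrow out 1
  col 3: (1 - 1 borrow-in) - 1 → borrow from next column: (0+2) - 1 = 1, borrow out 1
  col 4: (1 - 1 borrow-in) - 1 → borrow from next column: (0+2) - 1 = 1, borrow out 1
  col 5: (1 - 1 borrow-in) - 0 → 0 - 0 = 0, borrow out 0
Reading bits MSB→LSB: 011101
Strip leading zeros: 11101
= 11101


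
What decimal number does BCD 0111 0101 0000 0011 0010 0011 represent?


Each 4-bit group → digit:
  0111 → 7
  0101 → 5
  0000 → 0
  0011 → 3
  0010 → 2
  0011 → 3
= 750323


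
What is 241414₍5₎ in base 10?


Positional values (base 5):
  4 × 5^0 = 4 × 1 = 4
  1 × 5^1 = 1 × 5 = 5
  4 × 5^2 = 4 × 25 = 100
  1 × 5^3 = 1 × 125 = 125
  4 × 5^4 = 4 × 625 = 2500
  2 × 5^5 = 2 × 3125 = 6250
Sum = 4 + 5 + 100 + 125 + 2500 + 6250
= 8984


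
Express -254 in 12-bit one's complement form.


Original: 000011111110
Invert all bits:
  bit 0: 0 → 1
  bit 1: 0 → 1
  bit 2: 0 → 1
  bit 3: 0 → 1
  bit 4: 1 → 0
  bit 5: 1 → 0
  bit 6: 1 → 0
  bit 7: 1 → 0
  bit 8: 1 → 0
  bit 9: 1 → 0
  bit 10: 1 → 0
  bit 11: 0 → 1
= 111100000001


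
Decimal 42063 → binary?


Divide by 2 repeatedly:
42063 ÷ 2 = 21031 remainder 1
21031 ÷ 2 = 10515 remainder 1
10515 ÷ 2 = 5257 remainder 1
5257 ÷ 2 = 2628 remainder 1
2628 ÷ 2 = 1314 remainder 0
1314 ÷ 2 = 657 remainder 0
657 ÷ 2 = 328 remainder 1
328 ÷ 2 = 164 remainder 0
164 ÷ 2 = 82 remainder 0
82 ÷ 2 = 41 remainder 0
41 ÷ 2 = 20 remainder 1
20 ÷ 2 = 10 remainder 0
10 ÷ 2 = 5 remainder 0
5 ÷ 2 = 2 remainder 1
2 ÷ 2 = 1 remainder 0
1 ÷ 2 = 0 remainder 1
Reading remainders bottom-up:
= 1010010001001111


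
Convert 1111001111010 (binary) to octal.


Group into 3-bit groups: 001111001111010
  001 = 1
  111 = 7
  001 = 1
  111 = 7
  010 = 2
= 0o17172


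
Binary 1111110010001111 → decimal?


Positional values:
Bit 0: 1 × 2^0 = 1
Bit 1: 1 × 2^1 = 2
Bit 2: 1 × 2^2 = 4
Bit 3: 1 × 2^3 = 8
Bit 7: 1 × 2^7 = 128
Bit 10: 1 × 2^10 = 1024
Bit 11: 1 × 2^11 = 2048
Bit 12: 1 × 2^12 = 4096
Bit 13: 1 × 2^13 = 8192
Bit 14: 1 × 2^14 = 16384
Bit 15: 1 × 2^15 = 32768
Sum = 1 + 2 + 4 + 8 + 128 + 1024 + 2048 + 4096 + 8192 + 16384 + 32768
= 64655


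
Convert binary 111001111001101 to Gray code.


Binary: 111001111001101
Gray code: G = B XOR (B >> 1)
B >> 1 = 011100111100110
111001111001101 XOR 011100111100110:
  1 XOR 0 = 1
  1 XOR 1 = 0
  1 XOR 1 = 0
  0 XOR 1 = 1
  0 XOR 0 = 0
  1 XOR 0 = 1
  1 XOR 1 = 0
  1 XOR 1 = 0
  1 XOR 1 = 0
  0 XOR 1 = 1
  0 XOR 0 = 0
  1 XOR 0 = 1
  1 XOR 1 = 0
  0 XOR 1 = 1
  1 XOR 0 = 1
= 100101000101011


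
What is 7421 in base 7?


Divide by 7 repeatedly:
7421 ÷ 7 = 1060 remainder 1
1060 ÷ 7 = 151 remainder 3
151 ÷ 7 = 21 remainder 4
21 ÷ 7 = 3 remainder 0
3 ÷ 7 = 0 remainder 3
Reading remainders bottom-up:
= 30431


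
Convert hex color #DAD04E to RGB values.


Hex: #DAD04E
R = DA₁₆ = 218
G = D0₁₆ = 208
B = 4E₁₆ = 78
= RGB(218, 208, 78)


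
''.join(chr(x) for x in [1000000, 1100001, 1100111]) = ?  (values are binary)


Codes (binary): 1000000 1100001 1100111
Per-code ASCII lookup:
  1000000 = 64  (special character) → '@'
  1100001 = 97  (range 97-122: lowercase, 97 - 97 = 0) → 'a'
  1100111 = 103  (range 97-122: lowercase, 103 - 97 = 6) → 'g'
= '@ag'


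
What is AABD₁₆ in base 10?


Positional values:
Position 0: D × 16^0 = 13 × 1 = 13
Position 1: B × 16^1 = 11 × 16 = 176
Position 2: A × 16^2 = 10 × 256 = 2560
Position 3: A × 16^3 = 10 × 4096 = 40960
Sum = 13 + 176 + 2560 + 40960
= 43709


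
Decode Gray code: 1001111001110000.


Gray code: 1001111001110000
MSB stays the same: 1
Each subsequent bit = prev_binary XOR current_gray:
  B[1] = 1 XOR 0 = 1
  B[2] = 1 XOR 0 = 1
  B[3] = 1 XOR 1 = 0
  B[4] = 0 XOR 1 = 1
  B[5] = 1 XOR 1 = 0
  B[6] = 0 XOR 1 = 1
  B[7] = 1 XOR 0 = 1
  B[8] = 1 XOR 0 = 1
  B[9] = 1 XOR 1 = 0
  B[10] = 0 XOR 1 = 1
  B[11] = 1 XOR 1 = 0
  B[12] = 0 XOR 0 = 0
  B[13] = 0 XOR 0 = 0
  B[14] = 0 XOR 0 = 0
  B[15] = 0 XOR 0 = 0
= 1110101110100000 (60320 decimal)


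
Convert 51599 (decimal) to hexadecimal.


Divide by 16 repeatedly:
51599 ÷ 16 = 3224 remainder 15 (F)
3224 ÷ 16 = 201 remainder 8 (8)
201 ÷ 16 = 12 remainder 9 (9)
12 ÷ 16 = 0 remainder 12 (C)
Reading remainders bottom-up:
= 0xC98F


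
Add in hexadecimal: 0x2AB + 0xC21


Align and add column by column (LSB to MSB, each column mod 16 with carry):
  02AB
+ 0C21
  ----
  col 0: B(11) + 1(1) + 0 (carry in) = 12 → C(12), carry out 0
  col 1: A(10) + 2(2) + 0 (carry in) = 12 → C(12), carry out 0
  col 2: 2(2) + C(12) + 0 (carry in) = 14 → E(14), carry out 0
  col 3: 0(0) + 0(0) + 0 (carry in) = 0 → 0(0), carry out 0
Reading digits MSB→LSB: 0ECC
Strip leading zeros: ECC
= 0xECC


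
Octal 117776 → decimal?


Positional values:
Position 0: 6 × 8^0 = 6
Position 1: 7 × 8^1 = 56
Position 2: 7 × 8^2 = 448
Position 3: 7 × 8^3 = 3584
Position 4: 1 × 8^4 = 4096
Position 5: 1 × 8^5 = 32768
Sum = 6 + 56 + 448 + 3584 + 4096 + 32768
= 40958


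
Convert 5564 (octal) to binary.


Each octal digit → 3 binary bits:
  5 = 101
  5 = 101
  6 = 110
  4 = 100
Concatenate: 101 101 110 100
= 101101110100


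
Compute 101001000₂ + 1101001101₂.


Align and add column by column (LSB to MSB, carry propagating):
  00101001000
+ 01101001101
  -----------
  col 0: 0 + 1 + 0 (carry in) = 1 → bit 1, carry out 0
  col 1: 0 + 0 + 0 (carry in) = 0 → bit 0, carry out 0
  col 2: 0 + 1 + 0 (carry in) = 1 → bit 1, carry out 0
  col 3: 1 + 1 + 0 (carry in) = 2 → bit 0, carry out 1
  col 4: 0 + 0 + 1 (carry in) = 1 → bit 1, carry out 0
  col 5: 0 + 0 + 0 (carry in) = 0 → bit 0, carry out 0
  col 6: 1 + 1 + 0 (carry in) = 2 → bit 0, carry out 1
  col 7: 0 + 0 + 1 (carry in) = 1 → bit 1, carry out 0
  col 8: 1 + 1 + 0 (carry in) = 2 → bit 0, carry out 1
  col 9: 0 + 1 + 1 (carry in) = 2 → bit 0, carry out 1
  col 10: 0 + 0 + 1 (carry in) = 1 → bit 1, carry out 0
Reading bits MSB→LSB: 10010010101
Strip leading zeros: 10010010101
= 10010010101


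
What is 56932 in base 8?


Divide by 8 repeatedly:
56932 ÷ 8 = 7116 remainder 4
7116 ÷ 8 = 889 remainder 4
889 ÷ 8 = 111 remainder 1
111 ÷ 8 = 13 remainder 7
13 ÷ 8 = 1 remainder 5
1 ÷ 8 = 0 remainder 1
Reading remainders bottom-up:
= 0o157144


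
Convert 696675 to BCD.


Each digit → 4-bit binary:
  6 → 0110
  9 → 1001
  6 → 0110
  6 → 0110
  7 → 0111
  5 → 0101
= 0110 1001 0110 0110 0111 0101


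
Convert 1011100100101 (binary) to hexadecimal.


Group into 4-bit nibbles: 0001011100100101
  0001 = 1
  0111 = 7
  0010 = 2
  0101 = 5
= 0x1725


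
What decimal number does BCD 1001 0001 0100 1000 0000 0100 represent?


Each 4-bit group → digit:
  1001 → 9
  0001 → 1
  0100 → 4
  1000 → 8
  0000 → 0
  0100 → 4
= 914804


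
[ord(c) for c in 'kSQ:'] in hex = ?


String: 'kSQ:'  (4 characters)
Per-character ASCII lookup:
  'k': lowercase starts at 97: 'k' = 97 + 10 = 107 → 0x6B
  'S': uppercase starts at 65: 'S' = 65 + 18 = 83 → 0x53
  'Q': uppercase starts at 65: 'Q' = 65 + 16 = 81 → 0x51
  ':': special character: ':' = 58 → 0x3A
= 0x6B 0x53 0x51 0x3A


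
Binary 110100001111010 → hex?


Group into 4-bit nibbles: 0110100001111010
  0110 = 6
  1000 = 8
  0111 = 7
  1010 = A
= 0x687A


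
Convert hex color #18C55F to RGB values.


Hex: #18C55F
R = 18₁₆ = 24
G = C5₁₆ = 197
B = 5F₁₆ = 95
= RGB(24, 197, 95)


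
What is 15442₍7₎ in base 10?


Positional values (base 7):
  2 × 7^0 = 2 × 1 = 2
  4 × 7^1 = 4 × 7 = 28
  4 × 7^2 = 4 × 49 = 196
  5 × 7^3 = 5 × 343 = 1715
  1 × 7^4 = 1 × 2401 = 2401
Sum = 2 + 28 + 196 + 1715 + 2401
= 4342


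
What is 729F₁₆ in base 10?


Positional values:
Position 0: F × 16^0 = 15 × 1 = 15
Position 1: 9 × 16^1 = 9 × 16 = 144
Position 2: 2 × 16^2 = 2 × 256 = 512
Position 3: 7 × 16^3 = 7 × 4096 = 28672
Sum = 15 + 144 + 512 + 28672
= 29343


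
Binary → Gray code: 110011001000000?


Binary: 110011001000000
Gray code: G = B XOR (B >> 1)
B >> 1 = 011001100100000
110011001000000 XOR 011001100100000:
  1 XOR 0 = 1
  1 XOR 1 = 0
  0 XOR 1 = 1
  0 XOR 0 = 0
  1 XOR 0 = 1
  1 XOR 1 = 0
  0 XOR 1 = 1
  0 XOR 0 = 0
  1 XOR 0 = 1
  0 XOR 1 = 1
  0 XOR 0 = 0
  0 XOR 0 = 0
  0 XOR 0 = 0
  0 XOR 0 = 0
  0 XOR 0 = 0
= 101010101100000


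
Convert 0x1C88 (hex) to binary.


Each hex digit → 4 binary bits:
  1 = 0001
  C = 1100
  8 = 1000
  8 = 1000
Concatenate: 0001 1100 1000 1000
= 0001110010001000


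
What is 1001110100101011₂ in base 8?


Group into 3-bit groups: 001001110100101011
  001 = 1
  001 = 1
  110 = 6
  100 = 4
  101 = 5
  011 = 3
= 0o116453


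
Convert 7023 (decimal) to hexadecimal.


Divide by 16 repeatedly:
7023 ÷ 16 = 438 remainder 15 (F)
438 ÷ 16 = 27 remainder 6 (6)
27 ÷ 16 = 1 remainder 11 (B)
1 ÷ 16 = 0 remainder 1 (1)
Reading remainders bottom-up:
= 0x1B6F


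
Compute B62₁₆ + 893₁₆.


Align and add column by column (LSB to MSB, each column mod 16 with carry):
  0B62
+ 0893
  ----
  col 0: 2(2) + 3(3) + 0 (carry in) = 5 → 5(5), carry out 0
  col 1: 6(6) + 9(9) + 0 (carry in) = 15 → F(15), carry out 0
  col 2: B(11) + 8(8) + 0 (carry in) = 19 → 3(3), carry out 1
  col 3: 0(0) + 0(0) + 1 (carry in) = 1 → 1(1), carry out 0
Reading digits MSB→LSB: 13F5
Strip leading zeros: 13F5
= 0x13F5


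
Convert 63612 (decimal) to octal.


Divide by 8 repeatedly:
63612 ÷ 8 = 7951 remainder 4
7951 ÷ 8 = 993 remainder 7
993 ÷ 8 = 124 remainder 1
124 ÷ 8 = 15 remainder 4
15 ÷ 8 = 1 remainder 7
1 ÷ 8 = 0 remainder 1
Reading remainders bottom-up:
= 0o174174


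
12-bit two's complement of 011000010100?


Original: 011000010100
Step 1 - Invert all bits: 100111101011
Step 2 - Add 1: 100111101011 + 1
= 100111101100 (represents -1556)


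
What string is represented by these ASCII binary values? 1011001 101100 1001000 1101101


Codes (binary): 1011001 101100 1001000 1101101
Per-code ASCII lookup:
  1011001 = 89  (range 65-90: uppercase, 89 - 65 = 24) → 'Y'
  101100 = 44  (special character) → ','
  1001000 = 72  (range 65-90: uppercase, 72 - 65 = 7) → 'H'
  1101101 = 109  (range 97-122: lowercase, 109 - 97 = 12) → 'm'
= 'Y,Hm'


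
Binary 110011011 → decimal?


Positional values:
Bit 0: 1 × 2^0 = 1
Bit 1: 1 × 2^1 = 2
Bit 3: 1 × 2^3 = 8
Bit 4: 1 × 2^4 = 16
Bit 7: 1 × 2^7 = 128
Bit 8: 1 × 2^8 = 256
Sum = 1 + 2 + 8 + 16 + 128 + 256
= 411


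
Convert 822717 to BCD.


Each digit → 4-bit binary:
  8 → 1000
  2 → 0010
  2 → 0010
  7 → 0111
  1 → 0001
  7 → 0111
= 1000 0010 0010 0111 0001 0111


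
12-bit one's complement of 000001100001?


Original: 000001100001
Invert all bits:
  bit 0: 0 → 1
  bit 1: 0 → 1
  bit 2: 0 → 1
  bit 3: 0 → 1
  bit 4: 0 → 1
  bit 5: 1 → 0
  bit 6: 1 → 0
  bit 7: 0 → 1
  bit 8: 0 → 1
  bit 9: 0 → 1
  bit 10: 0 → 1
  bit 11: 1 → 0
= 111110011110


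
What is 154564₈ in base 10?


Positional values:
Position 0: 4 × 8^0 = 4
Position 1: 6 × 8^1 = 48
Position 2: 5 × 8^2 = 320
Position 3: 4 × 8^3 = 2048
Position 4: 5 × 8^4 = 20480
Position 5: 1 × 8^5 = 32768
Sum = 4 + 48 + 320 + 2048 + 20480 + 32768
= 55668


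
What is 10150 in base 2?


Divide by 2 repeatedly:
10150 ÷ 2 = 5075 remainder 0
5075 ÷ 2 = 2537 remainder 1
2537 ÷ 2 = 1268 remainder 1
1268 ÷ 2 = 634 remainder 0
634 ÷ 2 = 317 remainder 0
317 ÷ 2 = 158 remainder 1
158 ÷ 2 = 79 remainder 0
79 ÷ 2 = 39 remainder 1
39 ÷ 2 = 19 remainder 1
19 ÷ 2 = 9 remainder 1
9 ÷ 2 = 4 remainder 1
4 ÷ 2 = 2 remainder 0
2 ÷ 2 = 1 remainder 0
1 ÷ 2 = 0 remainder 1
Reading remainders bottom-up:
= 10011110100110


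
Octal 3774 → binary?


Each octal digit → 3 binary bits:
  3 = 011
  7 = 111
  7 = 111
  4 = 100
Concatenate: 011 111 111 100
= 011111111100


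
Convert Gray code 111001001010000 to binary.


Gray code: 111001001010000
MSB stays the same: 1
Each subsequent bit = prev_binary XOR current_gray:
  B[1] = 1 XOR 1 = 0
  B[2] = 0 XOR 1 = 1
  B[3] = 1 XOR 0 = 1
  B[4] = 1 XOR 0 = 1
  B[5] = 1 XOR 1 = 0
  B[6] = 0 XOR 0 = 0
  B[7] = 0 XOR 0 = 0
  B[8] = 0 XOR 1 = 1
  B[9] = 1 XOR 0 = 1
  B[10] = 1 XOR 1 = 0
  B[11] = 0 XOR 0 = 0
  B[12] = 0 XOR 0 = 0
  B[13] = 0 XOR 0 = 0
  B[14] = 0 XOR 0 = 0
= 101110001100000 (23648 decimal)


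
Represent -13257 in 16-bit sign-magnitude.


Sign bit: 1 (negative)
Magnitude: 13257 = 011001111001001
= 1011001111001001


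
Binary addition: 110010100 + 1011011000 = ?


Align and add column by column (LSB to MSB, carry propagating):
  00110010100
+ 01011011000
  -----------
  col 0: 0 + 0 + 0 (carry in) = 0 → bit 0, carry out 0
  col 1: 0 + 0 + 0 (carry in) = 0 → bit 0, carry out 0
  col 2: 1 + 0 + 0 (carry in) = 1 → bit 1, carry out 0
  col 3: 0 + 1 + 0 (carry in) = 1 → bit 1, carry out 0
  col 4: 1 + 1 + 0 (carry in) = 2 → bit 0, carry out 1
  col 5: 0 + 0 + 1 (carry in) = 1 → bit 1, carry out 0
  col 6: 0 + 1 + 0 (carry in) = 1 → bit 1, carry out 0
  col 7: 1 + 1 + 0 (carry in) = 2 → bit 0, carry out 1
  col 8: 1 + 0 + 1 (carry in) = 2 → bit 0, carry out 1
  col 9: 0 + 1 + 1 (carry in) = 2 → bit 0, carry out 1
  col 10: 0 + 0 + 1 (carry in) = 1 → bit 1, carry out 0
Reading bits MSB→LSB: 10001101100
Strip leading zeros: 10001101100
= 10001101100


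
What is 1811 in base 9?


Divide by 9 repeatedly:
1811 ÷ 9 = 201 remainder 2
201 ÷ 9 = 22 remainder 3
22 ÷ 9 = 2 remainder 4
2 ÷ 9 = 0 remainder 2
Reading remainders bottom-up:
= 2432


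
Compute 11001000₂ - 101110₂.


Align and subtract column by column (LSB to MSB, borrowing when needed):
  11001000
- 00101110
  --------
  col 0: (0 - 0 borrow-in) - 0 → 0 - 0 = 0, borrow out 0
  col 1: (0 - 0 borrow-in) - 1 → borrow from next column: (0+2) - 1 = 1, borrow out 1
  col 2: (0 - 1 borrow-in) - 1 → borrow from next column: (-1+2) - 1 = 0, borrow out 1
  col 3: (1 - 1 borrow-in) - 1 → borrow from next column: (0+2) - 1 = 1, borrow out 1
  col 4: (0 - 1 borrow-in) - 0 → borrow from next column: (-1+2) - 0 = 1, borrow out 1
  col 5: (0 - 1 borrow-in) - 1 → borrow from next column: (-1+2) - 1 = 0, borrow out 1
  col 6: (1 - 1 borrow-in) - 0 → 0 - 0 = 0, borrow out 0
  col 7: (1 - 0 borrow-in) - 0 → 1 - 0 = 1, borrow out 0
Reading bits MSB→LSB: 10011010
Strip leading zeros: 10011010
= 10011010


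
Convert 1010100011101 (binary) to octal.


Group into 3-bit groups: 001010100011101
  001 = 1
  010 = 2
  100 = 4
  011 = 3
  101 = 5
= 0o12435


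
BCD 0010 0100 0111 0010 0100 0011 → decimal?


Each 4-bit group → digit:
  0010 → 2
  0100 → 4
  0111 → 7
  0010 → 2
  0100 → 4
  0011 → 3
= 247243


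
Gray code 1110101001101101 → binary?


Gray code: 1110101001101101
MSB stays the same: 1
Each subsequent bit = prev_binary XOR current_gray:
  B[1] = 1 XOR 1 = 0
  B[2] = 0 XOR 1 = 1
  B[3] = 1 XOR 0 = 1
  B[4] = 1 XOR 1 = 0
  B[5] = 0 XOR 0 = 0
  B[6] = 0 XOR 1 = 1
  B[7] = 1 XOR 0 = 1
  B[8] = 1 XOR 0 = 1
  B[9] = 1 XOR 1 = 0
  B[10] = 0 XOR 1 = 1
  B[11] = 1 XOR 0 = 1
  B[12] = 1 XOR 1 = 0
  B[13] = 0 XOR 1 = 1
  B[14] = 1 XOR 0 = 1
  B[15] = 1 XOR 1 = 0
= 1011001110110110 (46006 decimal)


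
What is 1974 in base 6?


Divide by 6 repeatedly:
1974 ÷ 6 = 329 remainder 0
329 ÷ 6 = 54 remainder 5
54 ÷ 6 = 9 remainder 0
9 ÷ 6 = 1 remainder 3
1 ÷ 6 = 0 remainder 1
Reading remainders bottom-up:
= 13050


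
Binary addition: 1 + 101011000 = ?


Align and add column by column (LSB to MSB, carry propagating):
  0000000001
+ 0101011000
  ----------
  col 0: 1 + 0 + 0 (carry in) = 1 → bit 1, carry out 0
  col 1: 0 + 0 + 0 (carry in) = 0 → bit 0, carry out 0
  col 2: 0 + 0 + 0 (carry in) = 0 → bit 0, carry out 0
  col 3: 0 + 1 + 0 (carry in) = 1 → bit 1, carry out 0
  col 4: 0 + 1 + 0 (carry in) = 1 → bit 1, carry out 0
  col 5: 0 + 0 + 0 (carry in) = 0 → bit 0, carry out 0
  col 6: 0 + 1 + 0 (carry in) = 1 → bit 1, carry out 0
  col 7: 0 + 0 + 0 (carry in) = 0 → bit 0, carry out 0
  col 8: 0 + 1 + 0 (carry in) = 1 → bit 1, carry out 0
  col 9: 0 + 0 + 0 (carry in) = 0 → bit 0, carry out 0
Reading bits MSB→LSB: 0101011001
Strip leading zeros: 101011001
= 101011001


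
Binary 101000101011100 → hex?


Group into 4-bit nibbles: 0101000101011100
  0101 = 5
  0001 = 1
  0101 = 5
  1100 = C
= 0x515C


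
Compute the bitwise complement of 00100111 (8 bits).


Original: 00100111
Invert all bits:
  bit 0: 0 → 1
  bit 1: 0 → 1
  bit 2: 1 → 0
  bit 3: 0 → 1
  bit 4: 0 → 1
  bit 5: 1 → 0
  bit 6: 1 → 0
  bit 7: 1 → 0
= 11011000


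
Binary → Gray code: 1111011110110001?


Binary: 1111011110110001
Gray code: G = B XOR (B >> 1)
B >> 1 = 0111101111011000
1111011110110001 XOR 0111101111011000:
  1 XOR 0 = 1
  1 XOR 1 = 0
  1 XOR 1 = 0
  1 XOR 1 = 0
  0 XOR 1 = 1
  1 XOR 0 = 1
  1 XOR 1 = 0
  1 XOR 1 = 0
  1 XOR 1 = 0
  0 XOR 1 = 1
  1 XOR 0 = 1
  1 XOR 1 = 0
  0 XOR 1 = 1
  0 XOR 0 = 0
  0 XOR 0 = 0
  1 XOR 0 = 1
= 1000110001101001


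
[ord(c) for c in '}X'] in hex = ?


String: '}X'  (2 characters)
Per-character ASCII lookup:
  '}': special character: '}' = 125 → 0x7D
  'X': uppercase starts at 65: 'X' = 65 + 23 = 88 → 0x58
= 0x7D 0x58


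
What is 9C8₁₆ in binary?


Each hex digit → 4 binary bits:
  9 = 1001
  C = 1100
  8 = 1000
Concatenate: 1001 1100 1000
= 100111001000


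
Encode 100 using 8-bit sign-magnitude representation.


Sign bit: 0 (positive)
Magnitude: 100 = 1100100
= 01100100


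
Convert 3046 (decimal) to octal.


Divide by 8 repeatedly:
3046 ÷ 8 = 380 remainder 6
380 ÷ 8 = 47 remainder 4
47 ÷ 8 = 5 remainder 7
5 ÷ 8 = 0 remainder 5
Reading remainders bottom-up:
= 0o5746


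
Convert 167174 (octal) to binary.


Each octal digit → 3 binary bits:
  1 = 001
  6 = 110
  7 = 111
  1 = 001
  7 = 111
  4 = 100
Concatenate: 001 110 111 001 111 100
= 001110111001111100


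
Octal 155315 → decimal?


Positional values:
Position 0: 5 × 8^0 = 5
Position 1: 1 × 8^1 = 8
Position 2: 3 × 8^2 = 192
Position 3: 5 × 8^3 = 2560
Position 4: 5 × 8^4 = 20480
Position 5: 1 × 8^5 = 32768
Sum = 5 + 8 + 192 + 2560 + 20480 + 32768
= 56013


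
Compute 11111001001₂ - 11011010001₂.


Align and subtract column by column (LSB to MSB, borrowing when needed):
  11111001001
- 11011010001
  -----------
  col 0: (1 - 0 borrow-in) - 1 → 1 - 1 = 0, borrow out 0
  col 1: (0 - 0 borrow-in) - 0 → 0 - 0 = 0, borrow out 0
  col 2: (0 - 0 borrow-in) - 0 → 0 - 0 = 0, borrow out 0
  col 3: (1 - 0 borrow-in) - 0 → 1 - 0 = 1, borrow out 0
  col 4: (0 - 0 borrow-in) - 1 → borrow from next column: (0+2) - 1 = 1, borrow out 1
  col 5: (0 - 1 borrow-in) - 0 → borrow from next column: (-1+2) - 0 = 1, borrow out 1
  col 6: (1 - 1 borrow-in) - 1 → borrow from next column: (0+2) - 1 = 1, borrow out 1
  col 7: (1 - 1 borrow-in) - 1 → borrow from next column: (0+2) - 1 = 1, borrow out 1
  col 8: (1 - 1 borrow-in) - 0 → 0 - 0 = 0, borrow out 0
  col 9: (1 - 0 borrow-in) - 1 → 1 - 1 = 0, borrow out 0
  col 10: (1 - 0 borrow-in) - 1 → 1 - 1 = 0, borrow out 0
Reading bits MSB→LSB: 00011111000
Strip leading zeros: 11111000
= 11111000


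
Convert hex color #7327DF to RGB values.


Hex: #7327DF
R = 73₁₆ = 115
G = 27₁₆ = 39
B = DF₁₆ = 223
= RGB(115, 39, 223)


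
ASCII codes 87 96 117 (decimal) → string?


Codes (decimal): 87 96 117
Per-code ASCII lookup:
  87  (range 65-90: uppercase, 87 - 65 = 22) → 'W'
  96  (special character) → '`'
  117  (range 97-122: lowercase, 117 - 97 = 20) → 'u'
= 'W`u'


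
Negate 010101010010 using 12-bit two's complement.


Original: 010101010010
Step 1 - Invert all bits: 101010101101
Step 2 - Add 1: 101010101101 + 1
= 101010101110 (represents -1362)


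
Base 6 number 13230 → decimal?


Positional values (base 6):
  0 × 6^0 = 0 × 1 = 0
  3 × 6^1 = 3 × 6 = 18
  2 × 6^2 = 2 × 36 = 72
  3 × 6^3 = 3 × 216 = 648
  1 × 6^4 = 1 × 1296 = 1296
Sum = 0 + 18 + 72 + 648 + 1296
= 2034


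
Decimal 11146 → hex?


Divide by 16 repeatedly:
11146 ÷ 16 = 696 remainder 10 (A)
696 ÷ 16 = 43 remainder 8 (8)
43 ÷ 16 = 2 remainder 11 (B)
2 ÷ 16 = 0 remainder 2 (2)
Reading remainders bottom-up:
= 0x2B8A


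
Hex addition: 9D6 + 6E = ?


Align and add column by column (LSB to MSB, each column mod 16 with carry):
  09D6
+ 006E
  ----
  col 0: 6(6) + E(14) + 0 (carry in) = 20 → 4(4), carry out 1
  col 1: D(13) + 6(6) + 1 (carry in) = 20 → 4(4), carry out 1
  col 2: 9(9) + 0(0) + 1 (carry in) = 10 → A(10), carry out 0
  col 3: 0(0) + 0(0) + 0 (carry in) = 0 → 0(0), carry out 0
Reading digits MSB→LSB: 0A44
Strip leading zeros: A44
= 0xA44


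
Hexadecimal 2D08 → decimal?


Positional values:
Position 0: 8 × 16^0 = 8 × 1 = 8
Position 1: 0 × 16^1 = 0 × 16 = 0
Position 2: D × 16^2 = 13 × 256 = 3328
Position 3: 2 × 16^3 = 2 × 4096 = 8192
Sum = 8 + 0 + 3328 + 8192
= 11528


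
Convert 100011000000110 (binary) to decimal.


Positional values:
Bit 1: 1 × 2^1 = 2
Bit 2: 1 × 2^2 = 4
Bit 9: 1 × 2^9 = 512
Bit 10: 1 × 2^10 = 1024
Bit 14: 1 × 2^14 = 16384
Sum = 2 + 4 + 512 + 1024 + 16384
= 17926


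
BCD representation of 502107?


Each digit → 4-bit binary:
  5 → 0101
  0 → 0000
  2 → 0010
  1 → 0001
  0 → 0000
  7 → 0111
= 0101 0000 0010 0001 0000 0111


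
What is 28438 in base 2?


Divide by 2 repeatedly:
28438 ÷ 2 = 14219 remainder 0
14219 ÷ 2 = 7109 remainder 1
7109 ÷ 2 = 3554 remainder 1
3554 ÷ 2 = 1777 remainder 0
1777 ÷ 2 = 888 remainder 1
888 ÷ 2 = 444 remainder 0
444 ÷ 2 = 222 remainder 0
222 ÷ 2 = 111 remainder 0
111 ÷ 2 = 55 remainder 1
55 ÷ 2 = 27 remainder 1
27 ÷ 2 = 13 remainder 1
13 ÷ 2 = 6 remainder 1
6 ÷ 2 = 3 remainder 0
3 ÷ 2 = 1 remainder 1
1 ÷ 2 = 0 remainder 1
Reading remainders bottom-up:
= 110111100010110


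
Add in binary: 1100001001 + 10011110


Align and add column by column (LSB to MSB, carry propagating):
  01100001001
+ 00010011110
  -----------
  col 0: 1 + 0 + 0 (carry in) = 1 → bit 1, carry out 0
  col 1: 0 + 1 + 0 (carry in) = 1 → bit 1, carry out 0
  col 2: 0 + 1 + 0 (carry in) = 1 → bit 1, carry out 0
  col 3: 1 + 1 + 0 (carry in) = 2 → bit 0, carry out 1
  col 4: 0 + 1 + 1 (carry in) = 2 → bit 0, carry out 1
  col 5: 0 + 0 + 1 (carry in) = 1 → bit 1, carry out 0
  col 6: 0 + 0 + 0 (carry in) = 0 → bit 0, carry out 0
  col 7: 0 + 1 + 0 (carry in) = 1 → bit 1, carry out 0
  col 8: 1 + 0 + 0 (carry in) = 1 → bit 1, carry out 0
  col 9: 1 + 0 + 0 (carry in) = 1 → bit 1, carry out 0
  col 10: 0 + 0 + 0 (carry in) = 0 → bit 0, carry out 0
Reading bits MSB→LSB: 01110100111
Strip leading zeros: 1110100111
= 1110100111


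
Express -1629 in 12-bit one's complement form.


Original: 011001011101
Invert all bits:
  bit 0: 0 → 1
  bit 1: 1 → 0
  bit 2: 1 → 0
  bit 3: 0 → 1
  bit 4: 0 → 1
  bit 5: 1 → 0
  bit 6: 0 → 1
  bit 7: 1 → 0
  bit 8: 1 → 0
  bit 9: 1 → 0
  bit 10: 0 → 1
  bit 11: 1 → 0
= 100110100010


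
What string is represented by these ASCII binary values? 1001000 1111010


Codes (binary): 1001000 1111010
Per-code ASCII lookup:
  1001000 = 72  (range 65-90: uppercase, 72 - 65 = 7) → 'H'
  1111010 = 122  (range 97-122: lowercase, 122 - 97 = 25) → 'z'
= 'Hz'


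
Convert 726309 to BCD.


Each digit → 4-bit binary:
  7 → 0111
  2 → 0010
  6 → 0110
  3 → 0011
  0 → 0000
  9 → 1001
= 0111 0010 0110 0011 0000 1001


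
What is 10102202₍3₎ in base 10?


Positional values (base 3):
  2 × 3^0 = 2 × 1 = 2
  0 × 3^1 = 0 × 3 = 0
  2 × 3^2 = 2 × 9 = 18
  2 × 3^3 = 2 × 27 = 54
  0 × 3^4 = 0 × 81 = 0
  1 × 3^5 = 1 × 243 = 243
  0 × 3^6 = 0 × 729 = 0
  1 × 3^7 = 1 × 2187 = 2187
Sum = 2 + 0 + 18 + 54 + 0 + 243 + 0 + 2187
= 2504


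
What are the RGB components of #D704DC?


Hex: #D704DC
R = D7₁₆ = 215
G = 04₁₆ = 4
B = DC₁₆ = 220
= RGB(215, 4, 220)


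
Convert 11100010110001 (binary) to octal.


Group into 3-bit groups: 011100010110001
  011 = 3
  100 = 4
  010 = 2
  110 = 6
  001 = 1
= 0o34261


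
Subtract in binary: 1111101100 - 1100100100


Align and subtract column by column (LSB to MSB, borrowing when needed):
  1111101100
- 1100100100
  ----------
  col 0: (0 - 0 borrow-in) - 0 → 0 - 0 = 0, borrow out 0
  col 1: (0 - 0 borrow-in) - 0 → 0 - 0 = 0, borrow out 0
  col 2: (1 - 0 borrow-in) - 1 → 1 - 1 = 0, borrow out 0
  col 3: (1 - 0 borrow-in) - 0 → 1 - 0 = 1, borrow out 0
  col 4: (0 - 0 borrow-in) - 0 → 0 - 0 = 0, borrow out 0
  col 5: (1 - 0 borrow-in) - 1 → 1 - 1 = 0, borrow out 0
  col 6: (1 - 0 borrow-in) - 0 → 1 - 0 = 1, borrow out 0
  col 7: (1 - 0 borrow-in) - 0 → 1 - 0 = 1, borrow out 0
  col 8: (1 - 0 borrow-in) - 1 → 1 - 1 = 0, borrow out 0
  col 9: (1 - 0 borrow-in) - 1 → 1 - 1 = 0, borrow out 0
Reading bits MSB→LSB: 0011001000
Strip leading zeros: 11001000
= 11001000


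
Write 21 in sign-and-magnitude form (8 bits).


Sign bit: 0 (positive)
Magnitude: 21 = 0010101
= 00010101


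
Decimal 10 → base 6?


Divide by 6 repeatedly:
10 ÷ 6 = 1 remainder 4
1 ÷ 6 = 0 remainder 1
Reading remainders bottom-up:
= 14


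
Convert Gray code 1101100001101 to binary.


Gray code: 1101100001101
MSB stays the same: 1
Each subsequent bit = prev_binary XOR current_gray:
  B[1] = 1 XOR 1 = 0
  B[2] = 0 XOR 0 = 0
  B[3] = 0 XOR 1 = 1
  B[4] = 1 XOR 1 = 0
  B[5] = 0 XOR 0 = 0
  B[6] = 0 XOR 0 = 0
  B[7] = 0 XOR 0 = 0
  B[8] = 0 XOR 0 = 0
  B[9] = 0 XOR 1 = 1
  B[10] = 1 XOR 1 = 0
  B[11] = 0 XOR 0 = 0
  B[12] = 0 XOR 1 = 1
= 1001000001001 (4617 decimal)


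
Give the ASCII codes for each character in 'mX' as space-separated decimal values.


String: 'mX'  (2 characters)
Per-character ASCII lookup:
  'm': lowercase starts at 97: 'm' = 97 + 12 = 109
  'X': uppercase starts at 65: 'X' = 65 + 23 = 88
= 109 88


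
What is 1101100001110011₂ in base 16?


Group into 4-bit nibbles: 1101100001110011
  1101 = D
  1000 = 8
  0111 = 7
  0011 = 3
= 0xD873


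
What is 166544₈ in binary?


Each octal digit → 3 binary bits:
  1 = 001
  6 = 110
  6 = 110
  5 = 101
  4 = 100
  4 = 100
Concatenate: 001 110 110 101 100 100
= 001110110101100100


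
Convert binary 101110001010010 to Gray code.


Binary: 101110001010010
Gray code: G = B XOR (B >> 1)
B >> 1 = 010111000101001
101110001010010 XOR 010111000101001:
  1 XOR 0 = 1
  0 XOR 1 = 1
  1 XOR 0 = 1
  1 XOR 1 = 0
  1 XOR 1 = 0
  0 XOR 1 = 1
  0 XOR 0 = 0
  0 XOR 0 = 0
  1 XOR 0 = 1
  0 XOR 1 = 1
  1 XOR 0 = 1
  0 XOR 1 = 1
  0 XOR 0 = 0
  1 XOR 0 = 1
  0 XOR 1 = 1
= 111001001111011


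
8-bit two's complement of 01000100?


Original: 01000100
Step 1 - Invert all bits: 10111011
Step 2 - Add 1: 10111011 + 1
= 10111100 (represents -68)


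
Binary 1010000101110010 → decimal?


Positional values:
Bit 1: 1 × 2^1 = 2
Bit 4: 1 × 2^4 = 16
Bit 5: 1 × 2^5 = 32
Bit 6: 1 × 2^6 = 64
Bit 8: 1 × 2^8 = 256
Bit 13: 1 × 2^13 = 8192
Bit 15: 1 × 2^15 = 32768
Sum = 2 + 16 + 32 + 64 + 256 + 8192 + 32768
= 41330


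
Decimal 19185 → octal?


Divide by 8 repeatedly:
19185 ÷ 8 = 2398 remainder 1
2398 ÷ 8 = 299 remainder 6
299 ÷ 8 = 37 remainder 3
37 ÷ 8 = 4 remainder 5
4 ÷ 8 = 0 remainder 4
Reading remainders bottom-up:
= 0o45361


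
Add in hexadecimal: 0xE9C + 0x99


Align and add column by column (LSB to MSB, each column mod 16 with carry):
  0E9C
+ 0099
  ----
  col 0: C(12) + 9(9) + 0 (carry in) = 21 → 5(5), carry out 1
  col 1: 9(9) + 9(9) + 1 (carry in) = 19 → 3(3), carry out 1
  col 2: E(14) + 0(0) + 1 (carry in) = 15 → F(15), carry out 0
  col 3: 0(0) + 0(0) + 0 (carry in) = 0 → 0(0), carry out 0
Reading digits MSB→LSB: 0F35
Strip leading zeros: F35
= 0xF35


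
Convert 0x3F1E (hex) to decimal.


Positional values:
Position 0: E × 16^0 = 14 × 1 = 14
Position 1: 1 × 16^1 = 1 × 16 = 16
Position 2: F × 16^2 = 15 × 256 = 3840
Position 3: 3 × 16^3 = 3 × 4096 = 12288
Sum = 14 + 16 + 3840 + 12288
= 16158


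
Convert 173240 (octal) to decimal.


Positional values:
Position 0: 0 × 8^0 = 0
Position 1: 4 × 8^1 = 32
Position 2: 2 × 8^2 = 128
Position 3: 3 × 8^3 = 1536
Position 4: 7 × 8^4 = 28672
Position 5: 1 × 8^5 = 32768
Sum = 0 + 32 + 128 + 1536 + 28672 + 32768
= 63136


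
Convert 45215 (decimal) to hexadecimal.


Divide by 16 repeatedly:
45215 ÷ 16 = 2825 remainder 15 (F)
2825 ÷ 16 = 176 remainder 9 (9)
176 ÷ 16 = 11 remainder 0 (0)
11 ÷ 16 = 0 remainder 11 (B)
Reading remainders bottom-up:
= 0xB09F


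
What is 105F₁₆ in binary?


Each hex digit → 4 binary bits:
  1 = 0001
  0 = 0000
  5 = 0101
  F = 1111
Concatenate: 0001 0000 0101 1111
= 0001000001011111


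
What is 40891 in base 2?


Divide by 2 repeatedly:
40891 ÷ 2 = 20445 remainder 1
20445 ÷ 2 = 10222 remainder 1
10222 ÷ 2 = 5111 remainder 0
5111 ÷ 2 = 2555 remainder 1
2555 ÷ 2 = 1277 remainder 1
1277 ÷ 2 = 638 remainder 1
638 ÷ 2 = 319 remainder 0
319 ÷ 2 = 159 remainder 1
159 ÷ 2 = 79 remainder 1
79 ÷ 2 = 39 remainder 1
39 ÷ 2 = 19 remainder 1
19 ÷ 2 = 9 remainder 1
9 ÷ 2 = 4 remainder 1
4 ÷ 2 = 2 remainder 0
2 ÷ 2 = 1 remainder 0
1 ÷ 2 = 0 remainder 1
Reading remainders bottom-up:
= 1001111110111011


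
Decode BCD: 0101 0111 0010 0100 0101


Each 4-bit group → digit:
  0101 → 5
  0111 → 7
  0010 → 2
  0100 → 4
  0101 → 5
= 57245


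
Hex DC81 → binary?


Each hex digit → 4 binary bits:
  D = 1101
  C = 1100
  8 = 1000
  1 = 0001
Concatenate: 1101 1100 1000 0001
= 1101110010000001


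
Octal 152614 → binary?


Each octal digit → 3 binary bits:
  1 = 001
  5 = 101
  2 = 010
  6 = 110
  1 = 001
  4 = 100
Concatenate: 001 101 010 110 001 100
= 001101010110001100


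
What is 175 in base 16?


Divide by 16 repeatedly:
175 ÷ 16 = 10 remainder 15 (F)
10 ÷ 16 = 0 remainder 10 (A)
Reading remainders bottom-up:
= 0xAF


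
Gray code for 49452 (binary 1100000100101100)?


Binary: 1100000100101100
Gray code: G = B XOR (B >> 1)
B >> 1 = 0110000010010110
1100000100101100 XOR 0110000010010110:
  1 XOR 0 = 1
  1 XOR 1 = 0
  0 XOR 1 = 1
  0 XOR 0 = 0
  0 XOR 0 = 0
  0 XOR 0 = 0
  0 XOR 0 = 0
  1 XOR 0 = 1
  0 XOR 1 = 1
  0 XOR 0 = 0
  1 XOR 0 = 1
  0 XOR 1 = 1
  1 XOR 0 = 1
  1 XOR 1 = 0
  0 XOR 1 = 1
  0 XOR 0 = 0
= 1010000110111010


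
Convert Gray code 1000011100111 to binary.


Gray code: 1000011100111
MSB stays the same: 1
Each subsequent bit = prev_binary XOR current_gray:
  B[1] = 1 XOR 0 = 1
  B[2] = 1 XOR 0 = 1
  B[3] = 1 XOR 0 = 1
  B[4] = 1 XOR 0 = 1
  B[5] = 1 XOR 1 = 0
  B[6] = 0 XOR 1 = 1
  B[7] = 1 XOR 1 = 0
  B[8] = 0 XOR 0 = 0
  B[9] = 0 XOR 0 = 0
  B[10] = 0 XOR 1 = 1
  B[11] = 1 XOR 1 = 0
  B[12] = 0 XOR 1 = 1
= 1111101000101 (8005 decimal)


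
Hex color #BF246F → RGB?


Hex: #BF246F
R = BF₁₆ = 191
G = 24₁₆ = 36
B = 6F₁₆ = 111
= RGB(191, 36, 111)


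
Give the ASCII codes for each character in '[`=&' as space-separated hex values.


String: '[`=&'  (4 characters)
Per-character ASCII lookup:
  '[': special character: '[' = 91 → 0x5B
  '`': special character: '`' = 96 → 0x60
  '=': special character: '=' = 61 → 0x3D
  '&': special character: '&' = 38 → 0x26
= 0x5B 0x60 0x3D 0x26


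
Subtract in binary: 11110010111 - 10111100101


Align and subtract column by column (LSB to MSB, borrowing when needed):
  11110010111
- 10111100101
  -----------
  col 0: (1 - 0 borrow-in) - 1 → 1 - 1 = 0, borrow out 0
  col 1: (1 - 0 borrow-in) - 0 → 1 - 0 = 1, borrow out 0
  col 2: (1 - 0 borrow-in) - 1 → 1 - 1 = 0, borrow out 0
  col 3: (0 - 0 borrow-in) - 0 → 0 - 0 = 0, borrow out 0
  col 4: (1 - 0 borrow-in) - 0 → 1 - 0 = 1, borrow out 0
  col 5: (0 - 0 borrow-in) - 1 → borrow from next column: (0+2) - 1 = 1, borrow out 1
  col 6: (0 - 1 borrow-in) - 1 → borrow from next column: (-1+2) - 1 = 0, borrow out 1
  col 7: (1 - 1 borrow-in) - 1 → borrow from next column: (0+2) - 1 = 1, borrow out 1
  col 8: (1 - 1 borrow-in) - 1 → borrow from next column: (0+2) - 1 = 1, borrow out 1
  col 9: (1 - 1 borrow-in) - 0 → 0 - 0 = 0, borrow out 0
  col 10: (1 - 0 borrow-in) - 1 → 1 - 1 = 0, borrow out 0
Reading bits MSB→LSB: 00110110010
Strip leading zeros: 110110010
= 110110010


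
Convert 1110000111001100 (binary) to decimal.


Positional values:
Bit 2: 1 × 2^2 = 4
Bit 3: 1 × 2^3 = 8
Bit 6: 1 × 2^6 = 64
Bit 7: 1 × 2^7 = 128
Bit 8: 1 × 2^8 = 256
Bit 13: 1 × 2^13 = 8192
Bit 14: 1 × 2^14 = 16384
Bit 15: 1 × 2^15 = 32768
Sum = 4 + 8 + 64 + 128 + 256 + 8192 + 16384 + 32768
= 57804


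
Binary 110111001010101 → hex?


Group into 4-bit nibbles: 0110111001010101
  0110 = 6
  1110 = E
  0101 = 5
  0101 = 5
= 0x6E55


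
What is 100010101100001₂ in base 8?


Group into 3-bit groups: 100010101100001
  100 = 4
  010 = 2
  101 = 5
  100 = 4
  001 = 1
= 0o42541


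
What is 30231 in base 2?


Divide by 2 repeatedly:
30231 ÷ 2 = 15115 remainder 1
15115 ÷ 2 = 7557 remainder 1
7557 ÷ 2 = 3778 remainder 1
3778 ÷ 2 = 1889 remainder 0
1889 ÷ 2 = 944 remainder 1
944 ÷ 2 = 472 remainder 0
472 ÷ 2 = 236 remainder 0
236 ÷ 2 = 118 remainder 0
118 ÷ 2 = 59 remainder 0
59 ÷ 2 = 29 remainder 1
29 ÷ 2 = 14 remainder 1
14 ÷ 2 = 7 remainder 0
7 ÷ 2 = 3 remainder 1
3 ÷ 2 = 1 remainder 1
1 ÷ 2 = 0 remainder 1
Reading remainders bottom-up:
= 111011000010111


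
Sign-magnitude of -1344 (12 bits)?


Sign bit: 1 (negative)
Magnitude: 1344 = 10101000000
= 110101000000


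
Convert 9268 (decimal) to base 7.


Divide by 7 repeatedly:
9268 ÷ 7 = 1324 remainder 0
1324 ÷ 7 = 189 remainder 1
189 ÷ 7 = 27 remainder 0
27 ÷ 7 = 3 remainder 6
3 ÷ 7 = 0 remainder 3
Reading remainders bottom-up:
= 36010


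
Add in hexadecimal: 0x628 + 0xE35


Align and add column by column (LSB to MSB, each column mod 16 with carry):
  0628
+ 0E35
  ----
  col 0: 8(8) + 5(5) + 0 (carry in) = 13 → D(13), carry out 0
  col 1: 2(2) + 3(3) + 0 (carry in) = 5 → 5(5), carry out 0
  col 2: 6(6) + E(14) + 0 (carry in) = 20 → 4(4), carry out 1
  col 3: 0(0) + 0(0) + 1 (carry in) = 1 → 1(1), carry out 0
Reading digits MSB→LSB: 145D
Strip leading zeros: 145D
= 0x145D


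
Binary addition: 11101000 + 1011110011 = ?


Align and add column by column (LSB to MSB, carry propagating):
  00011101000
+ 01011110011
  -----------
  col 0: 0 + 1 + 0 (carry in) = 1 → bit 1, carry out 0
  col 1: 0 + 1 + 0 (carry in) = 1 → bit 1, carry out 0
  col 2: 0 + 0 + 0 (carry in) = 0 → bit 0, carry out 0
  col 3: 1 + 0 + 0 (carry in) = 1 → bit 1, carry out 0
  col 4: 0 + 1 + 0 (carry in) = 1 → bit 1, carry out 0
  col 5: 1 + 1 + 0 (carry in) = 2 → bit 0, carry out 1
  col 6: 1 + 1 + 1 (carry in) = 3 → bit 1, carry out 1
  col 7: 1 + 1 + 1 (carry in) = 3 → bit 1, carry out 1
  col 8: 0 + 0 + 1 (carry in) = 1 → bit 1, carry out 0
  col 9: 0 + 1 + 0 (carry in) = 1 → bit 1, carry out 0
  col 10: 0 + 0 + 0 (carry in) = 0 → bit 0, carry out 0
Reading bits MSB→LSB: 01111011011
Strip leading zeros: 1111011011
= 1111011011


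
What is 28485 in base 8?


Divide by 8 repeatedly:
28485 ÷ 8 = 3560 remainder 5
3560 ÷ 8 = 445 remainder 0
445 ÷ 8 = 55 remainder 5
55 ÷ 8 = 6 remainder 7
6 ÷ 8 = 0 remainder 6
Reading remainders bottom-up:
= 0o67505


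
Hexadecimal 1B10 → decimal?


Positional values:
Position 0: 0 × 16^0 = 0 × 1 = 0
Position 1: 1 × 16^1 = 1 × 16 = 16
Position 2: B × 16^2 = 11 × 256 = 2816
Position 3: 1 × 16^3 = 1 × 4096 = 4096
Sum = 0 + 16 + 2816 + 4096
= 6928


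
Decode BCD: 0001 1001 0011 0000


Each 4-bit group → digit:
  0001 → 1
  1001 → 9
  0011 → 3
  0000 → 0
= 1930


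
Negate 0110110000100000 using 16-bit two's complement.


Original: 0110110000100000
Step 1 - Invert all bits: 1001001111011111
Step 2 - Add 1: 1001001111011111 + 1
= 1001001111100000 (represents -27680)
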